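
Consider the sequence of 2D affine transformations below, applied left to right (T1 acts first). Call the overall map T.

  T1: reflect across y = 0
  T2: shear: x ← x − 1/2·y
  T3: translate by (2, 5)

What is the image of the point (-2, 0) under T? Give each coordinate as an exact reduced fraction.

T(p) = (0, 5)

T1 reflect across y = 0: (-2, 0) → (-2, 0)
T2 shear: x ← x − 1/2·y: (-2, 0) → (-2, 0)
T3 translate by (2, 5): (-2, 0) → (0, 5)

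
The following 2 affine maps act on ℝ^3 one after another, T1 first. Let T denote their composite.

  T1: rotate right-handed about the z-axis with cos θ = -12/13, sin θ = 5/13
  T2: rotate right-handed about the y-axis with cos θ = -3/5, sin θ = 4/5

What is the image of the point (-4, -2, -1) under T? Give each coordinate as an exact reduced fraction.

T1 rotate right-handed about the z-axis with cos θ = -12/13, sin θ = 5/13: (-4, -2, -1) → (58/13, 4/13, -1)
T2 rotate right-handed about the y-axis with cos θ = -3/5, sin θ = 4/5: (58/13, 4/13, -1) → (-226/65, 4/13, -193/65)

T(p) = (-226/65, 4/13, -193/65)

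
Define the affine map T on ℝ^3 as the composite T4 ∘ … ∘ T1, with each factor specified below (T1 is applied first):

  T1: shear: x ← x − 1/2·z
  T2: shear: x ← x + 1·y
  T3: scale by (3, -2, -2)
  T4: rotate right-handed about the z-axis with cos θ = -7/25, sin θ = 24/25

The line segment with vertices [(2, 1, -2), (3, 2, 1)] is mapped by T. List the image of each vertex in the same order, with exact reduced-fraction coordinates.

image vertices: (-36/25, 302/25, 4), (3/50, 352/25, -2)

T1 shear: x ← x − 1/2·z: (2, 1, -2) → (3, 1, -2); (3, 2, 1) → (5/2, 2, 1)
T2 shear: x ← x + 1·y: (3, 1, -2) → (4, 1, -2); (5/2, 2, 1) → (9/2, 2, 1)
T3 scale by (3, -2, -2): (4, 1, -2) → (12, -2, 4); (9/2, 2, 1) → (27/2, -4, -2)
T4 rotate right-handed about the z-axis with cos θ = -7/25, sin θ = 24/25: (12, -2, 4) → (-36/25, 302/25, 4); (27/2, -4, -2) → (3/50, 352/25, -2)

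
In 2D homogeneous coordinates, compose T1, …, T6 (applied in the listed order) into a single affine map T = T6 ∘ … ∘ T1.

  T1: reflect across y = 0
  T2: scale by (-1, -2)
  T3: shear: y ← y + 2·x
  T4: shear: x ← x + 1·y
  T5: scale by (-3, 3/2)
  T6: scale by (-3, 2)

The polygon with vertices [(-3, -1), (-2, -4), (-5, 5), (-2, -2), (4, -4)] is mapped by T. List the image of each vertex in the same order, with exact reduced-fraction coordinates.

T1 reflect across y = 0: (-3, -1) → (-3, 1); (-2, -4) → (-2, 4); (-5, 5) → (-5, -5); (-2, -2) → (-2, 2); (4, -4) → (4, 4)
T2 scale by (-1, -2): (-3, 1) → (3, -2); (-2, 4) → (2, -8); (-5, -5) → (5, 10); (-2, 2) → (2, -4); (4, 4) → (-4, -8)
T3 shear: y ← y + 2·x: (3, -2) → (3, 4); (2, -8) → (2, -4); (5, 10) → (5, 20); (2, -4) → (2, 0); (-4, -8) → (-4, -16)
T4 shear: x ← x + 1·y: (3, 4) → (7, 4); (2, -4) → (-2, -4); (5, 20) → (25, 20); (2, 0) → (2, 0); (-4, -16) → (-20, -16)
T5 scale by (-3, 3/2): (7, 4) → (-21, 6); (-2, -4) → (6, -6); (25, 20) → (-75, 30); (2, 0) → (-6, 0); (-20, -16) → (60, -24)
T6 scale by (-3, 2): (-21, 6) → (63, 12); (6, -6) → (-18, -12); (-75, 30) → (225, 60); (-6, 0) → (18, 0); (60, -24) → (-180, -48)

image vertices: (63, 12), (-18, -12), (225, 60), (18, 0), (-180, -48)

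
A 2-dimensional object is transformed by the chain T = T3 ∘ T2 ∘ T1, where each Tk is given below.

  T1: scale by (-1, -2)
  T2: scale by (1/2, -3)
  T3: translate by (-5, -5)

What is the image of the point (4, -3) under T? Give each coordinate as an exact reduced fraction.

T1 scale by (-1, -2): (4, -3) → (-4, 6)
T2 scale by (1/2, -3): (-4, 6) → (-2, -18)
T3 translate by (-5, -5): (-2, -18) → (-7, -23)

T(p) = (-7, -23)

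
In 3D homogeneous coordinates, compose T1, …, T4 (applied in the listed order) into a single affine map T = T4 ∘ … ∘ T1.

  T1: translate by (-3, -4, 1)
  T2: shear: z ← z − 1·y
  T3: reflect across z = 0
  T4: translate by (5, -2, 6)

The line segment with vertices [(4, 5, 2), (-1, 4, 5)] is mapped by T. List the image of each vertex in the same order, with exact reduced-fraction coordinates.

T1 translate by (-3, -4, 1): (4, 5, 2) → (1, 1, 3); (-1, 4, 5) → (-4, 0, 6)
T2 shear: z ← z − 1·y: (1, 1, 3) → (1, 1, 2); (-4, 0, 6) → (-4, 0, 6)
T3 reflect across z = 0: (1, 1, 2) → (1, 1, -2); (-4, 0, 6) → (-4, 0, -6)
T4 translate by (5, -2, 6): (1, 1, -2) → (6, -1, 4); (-4, 0, -6) → (1, -2, 0)

image vertices: (6, -1, 4), (1, -2, 0)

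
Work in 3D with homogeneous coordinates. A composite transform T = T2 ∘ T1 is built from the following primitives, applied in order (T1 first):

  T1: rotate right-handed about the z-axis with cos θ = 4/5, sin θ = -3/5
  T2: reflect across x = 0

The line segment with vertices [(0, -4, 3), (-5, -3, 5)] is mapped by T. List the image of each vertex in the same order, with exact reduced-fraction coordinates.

T1 rotate right-handed about the z-axis with cos θ = 4/5, sin θ = -3/5: (0, -4, 3) → (-12/5, -16/5, 3); (-5, -3, 5) → (-29/5, 3/5, 5)
T2 reflect across x = 0: (-12/5, -16/5, 3) → (12/5, -16/5, 3); (-29/5, 3/5, 5) → (29/5, 3/5, 5)

image vertices: (12/5, -16/5, 3), (29/5, 3/5, 5)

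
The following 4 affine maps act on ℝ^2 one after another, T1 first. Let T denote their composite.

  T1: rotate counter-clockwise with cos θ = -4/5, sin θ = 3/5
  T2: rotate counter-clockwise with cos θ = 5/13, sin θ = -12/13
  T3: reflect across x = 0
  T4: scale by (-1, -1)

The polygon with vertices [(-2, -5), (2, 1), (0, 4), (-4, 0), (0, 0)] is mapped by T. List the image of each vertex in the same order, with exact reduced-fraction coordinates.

image vertices: (283/65, 206/65), (-31/65, -142/65), (-252/65, -64/65), (-64/65, 252/65), (0, 0)

T1 rotate counter-clockwise with cos θ = -4/5, sin θ = 3/5: (-2, -5) → (23/5, 14/5); (2, 1) → (-11/5, 2/5); (0, 4) → (-12/5, -16/5); (-4, 0) → (16/5, -12/5); (0, 0) → (0, 0)
T2 rotate counter-clockwise with cos θ = 5/13, sin θ = -12/13: (23/5, 14/5) → (283/65, -206/65); (-11/5, 2/5) → (-31/65, 142/65); (-12/5, -16/5) → (-252/65, 64/65); (16/5, -12/5) → (-64/65, -252/65); (0, 0) → (0, 0)
T3 reflect across x = 0: (283/65, -206/65) → (-283/65, -206/65); (-31/65, 142/65) → (31/65, 142/65); (-252/65, 64/65) → (252/65, 64/65); (-64/65, -252/65) → (64/65, -252/65); (0, 0) → (0, 0)
T4 scale by (-1, -1): (-283/65, -206/65) → (283/65, 206/65); (31/65, 142/65) → (-31/65, -142/65); (252/65, 64/65) → (-252/65, -64/65); (64/65, -252/65) → (-64/65, 252/65); (0, 0) → (0, 0)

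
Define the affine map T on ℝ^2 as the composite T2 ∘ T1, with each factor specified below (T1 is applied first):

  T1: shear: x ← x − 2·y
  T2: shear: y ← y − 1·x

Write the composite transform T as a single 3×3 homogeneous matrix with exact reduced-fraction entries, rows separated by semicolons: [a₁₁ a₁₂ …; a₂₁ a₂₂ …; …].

T = [1 -2 0; -1 3 0; 0 0 1]

T1 = [1 -2 0; 0 1 0; 0 0 1]
T2·T1 = [1 -2 0; -1 3 0; 0 0 1]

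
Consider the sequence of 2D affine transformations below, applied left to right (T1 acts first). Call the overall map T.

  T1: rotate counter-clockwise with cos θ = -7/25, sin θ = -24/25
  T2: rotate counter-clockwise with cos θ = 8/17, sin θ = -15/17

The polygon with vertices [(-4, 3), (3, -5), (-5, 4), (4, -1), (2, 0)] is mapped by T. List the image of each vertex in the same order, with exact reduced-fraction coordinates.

image vertices: (77/17, -36/17), (-99/25, 107/25), (2428/425, -1229/425), (-103/25, 4/25), (-832/425, -174/425)

T1 rotate counter-clockwise with cos θ = -7/25, sin θ = -24/25: (-4, 3) → (4, 3); (3, -5) → (-141/25, -37/25); (-5, 4) → (131/25, 92/25); (4, -1) → (-52/25, -89/25); (2, 0) → (-14/25, -48/25)
T2 rotate counter-clockwise with cos θ = 8/17, sin θ = -15/17: (4, 3) → (77/17, -36/17); (-141/25, -37/25) → (-99/25, 107/25); (131/25, 92/25) → (2428/425, -1229/425); (-52/25, -89/25) → (-103/25, 4/25); (-14/25, -48/25) → (-832/425, -174/425)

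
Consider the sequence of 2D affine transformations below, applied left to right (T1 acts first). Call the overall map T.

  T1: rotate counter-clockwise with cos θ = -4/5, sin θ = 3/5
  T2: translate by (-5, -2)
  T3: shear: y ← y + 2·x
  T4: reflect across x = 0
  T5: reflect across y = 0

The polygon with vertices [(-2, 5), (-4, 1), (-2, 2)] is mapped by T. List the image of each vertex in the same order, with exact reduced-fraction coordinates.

T1 rotate counter-clockwise with cos θ = -4/5, sin θ = 3/5: (-2, 5) → (-7/5, -26/5); (-4, 1) → (13/5, -16/5); (-2, 2) → (2/5, -14/5)
T2 translate by (-5, -2): (-7/5, -26/5) → (-32/5, -36/5); (13/5, -16/5) → (-12/5, -26/5); (2/5, -14/5) → (-23/5, -24/5)
T3 shear: y ← y + 2·x: (-32/5, -36/5) → (-32/5, -20); (-12/5, -26/5) → (-12/5, -10); (-23/5, -24/5) → (-23/5, -14)
T4 reflect across x = 0: (-32/5, -20) → (32/5, -20); (-12/5, -10) → (12/5, -10); (-23/5, -14) → (23/5, -14)
T5 reflect across y = 0: (32/5, -20) → (32/5, 20); (12/5, -10) → (12/5, 10); (23/5, -14) → (23/5, 14)

image vertices: (32/5, 20), (12/5, 10), (23/5, 14)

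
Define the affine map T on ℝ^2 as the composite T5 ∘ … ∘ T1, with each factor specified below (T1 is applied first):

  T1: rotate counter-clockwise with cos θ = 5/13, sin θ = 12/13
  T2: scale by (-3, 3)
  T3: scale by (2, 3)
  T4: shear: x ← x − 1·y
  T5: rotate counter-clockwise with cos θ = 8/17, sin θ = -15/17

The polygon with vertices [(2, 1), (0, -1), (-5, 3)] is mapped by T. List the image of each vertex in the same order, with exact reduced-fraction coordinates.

T1 rotate counter-clockwise with cos θ = 5/13, sin θ = 12/13: (2, 1) → (-2/13, 29/13); (0, -1) → (12/13, -5/13); (-5, 3) → (-61/13, -45/13)
T2 scale by (-3, 3): (-2/13, 29/13) → (6/13, 87/13); (12/13, -5/13) → (-36/13, -15/13); (-61/13, -45/13) → (183/13, -135/13)
T3 scale by (2, 3): (6/13, 87/13) → (12/13, 261/13); (-36/13, -15/13) → (-72/13, -45/13); (183/13, -135/13) → (366/13, -405/13)
T4 shear: x ← x − 1·y: (12/13, 261/13) → (-249/13, 261/13); (-72/13, -45/13) → (-27/13, -45/13); (366/13, -405/13) → (771/13, -405/13)
T5 rotate counter-clockwise with cos θ = 8/17, sin θ = -15/17: (-249/13, 261/13) → (1923/221, 5823/221); (-27/13, -45/13) → (-891/221, 45/221); (771/13, -405/13) → (93/221, -14805/221)

image vertices: (1923/221, 5823/221), (-891/221, 45/221), (93/221, -14805/221)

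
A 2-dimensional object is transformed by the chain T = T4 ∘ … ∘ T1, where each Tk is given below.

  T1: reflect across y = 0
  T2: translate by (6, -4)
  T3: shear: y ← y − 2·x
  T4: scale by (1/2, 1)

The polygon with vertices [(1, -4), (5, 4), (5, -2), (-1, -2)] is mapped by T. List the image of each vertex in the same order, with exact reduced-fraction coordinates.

T1 reflect across y = 0: (1, -4) → (1, 4); (5, 4) → (5, -4); (5, -2) → (5, 2); (-1, -2) → (-1, 2)
T2 translate by (6, -4): (1, 4) → (7, 0); (5, -4) → (11, -8); (5, 2) → (11, -2); (-1, 2) → (5, -2)
T3 shear: y ← y − 2·x: (7, 0) → (7, -14); (11, -8) → (11, -30); (11, -2) → (11, -24); (5, -2) → (5, -12)
T4 scale by (1/2, 1): (7, -14) → (7/2, -14); (11, -30) → (11/2, -30); (11, -24) → (11/2, -24); (5, -12) → (5/2, -12)

image vertices: (7/2, -14), (11/2, -30), (11/2, -24), (5/2, -12)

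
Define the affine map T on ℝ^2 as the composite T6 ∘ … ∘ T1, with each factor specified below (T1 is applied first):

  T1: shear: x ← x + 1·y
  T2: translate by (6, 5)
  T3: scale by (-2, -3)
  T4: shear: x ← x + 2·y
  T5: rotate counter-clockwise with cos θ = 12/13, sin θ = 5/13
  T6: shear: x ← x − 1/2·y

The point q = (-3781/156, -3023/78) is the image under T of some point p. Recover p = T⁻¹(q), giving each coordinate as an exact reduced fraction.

T1 = [1 1 0; 0 1 0; 0 0 1]
T2·T1 = [1 1 6; 0 1 5; 0 0 1]
T3·…·T1 = [-2 -2 -12; 0 -3 -15; 0 0 1]
T4·…·T1 = [-2 -8 -42; 0 -3 -15; 0 0 1]
T5·…·T1 = [-24/13 -81/13 -33; -10/13 -76/13 -30; 0 0 1]
T6·…·T1 = [-19/13 -43/13 -18; -10/13 -76/13 -30; 0 0 1]
det M = 6; M⁻¹ = [-38/39 43/78 -1; 5/39 -19/78 -5; 0 0 1]
M⁻¹ · (-3781/156, -3023/78)ᵀ = (5/4, 4/3)ᵀ

p = (5/4, 4/3)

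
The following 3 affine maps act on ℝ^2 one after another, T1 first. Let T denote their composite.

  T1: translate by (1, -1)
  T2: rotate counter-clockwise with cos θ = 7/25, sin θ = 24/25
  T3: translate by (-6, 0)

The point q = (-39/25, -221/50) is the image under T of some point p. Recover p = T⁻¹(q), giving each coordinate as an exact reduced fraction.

p = (-4, -9/2)

T1 = [1 0 1; 0 1 -1; 0 0 1]
T2·T1 = [7/25 -24/25 31/25; 24/25 7/25 17/25; 0 0 1]
T3·…·T1 = [7/25 -24/25 -119/25; 24/25 7/25 17/25; 0 0 1]
det M = 1; M⁻¹ = [7/25 24/25 17/25; -24/25 7/25 -119/25; 0 0 1]
M⁻¹ · (-39/25, -221/50)ᵀ = (-4, -9/2)ᵀ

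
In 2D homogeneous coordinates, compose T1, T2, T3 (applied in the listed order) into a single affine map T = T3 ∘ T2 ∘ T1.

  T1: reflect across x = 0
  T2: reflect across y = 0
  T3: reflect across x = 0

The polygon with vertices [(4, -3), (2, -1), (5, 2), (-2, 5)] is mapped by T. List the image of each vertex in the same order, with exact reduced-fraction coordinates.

image vertices: (4, 3), (2, 1), (5, -2), (-2, -5)

T1 reflect across x = 0: (4, -3) → (-4, -3); (2, -1) → (-2, -1); (5, 2) → (-5, 2); (-2, 5) → (2, 5)
T2 reflect across y = 0: (-4, -3) → (-4, 3); (-2, -1) → (-2, 1); (-5, 2) → (-5, -2); (2, 5) → (2, -5)
T3 reflect across x = 0: (-4, 3) → (4, 3); (-2, 1) → (2, 1); (-5, -2) → (5, -2); (2, -5) → (-2, -5)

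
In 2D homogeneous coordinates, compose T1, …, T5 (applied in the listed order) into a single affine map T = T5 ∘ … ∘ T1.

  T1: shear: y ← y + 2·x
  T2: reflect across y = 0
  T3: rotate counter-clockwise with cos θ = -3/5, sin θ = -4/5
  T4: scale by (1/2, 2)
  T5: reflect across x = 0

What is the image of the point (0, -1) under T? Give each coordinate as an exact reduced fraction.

T(p) = (-2/5, -6/5)

T1 shear: y ← y + 2·x: (0, -1) → (0, -1)
T2 reflect across y = 0: (0, -1) → (0, 1)
T3 rotate counter-clockwise with cos θ = -3/5, sin θ = -4/5: (0, 1) → (4/5, -3/5)
T4 scale by (1/2, 2): (4/5, -3/5) → (2/5, -6/5)
T5 reflect across x = 0: (2/5, -6/5) → (-2/5, -6/5)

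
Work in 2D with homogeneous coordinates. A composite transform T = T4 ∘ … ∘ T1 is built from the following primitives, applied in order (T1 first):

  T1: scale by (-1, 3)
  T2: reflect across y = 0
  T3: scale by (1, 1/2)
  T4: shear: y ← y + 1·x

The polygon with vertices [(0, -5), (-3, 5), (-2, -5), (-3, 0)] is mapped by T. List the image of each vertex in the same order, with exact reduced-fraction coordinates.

T1 scale by (-1, 3): (0, -5) → (0, -15); (-3, 5) → (3, 15); (-2, -5) → (2, -15); (-3, 0) → (3, 0)
T2 reflect across y = 0: (0, -15) → (0, 15); (3, 15) → (3, -15); (2, -15) → (2, 15); (3, 0) → (3, 0)
T3 scale by (1, 1/2): (0, 15) → (0, 15/2); (3, -15) → (3, -15/2); (2, 15) → (2, 15/2); (3, 0) → (3, 0)
T4 shear: y ← y + 1·x: (0, 15/2) → (0, 15/2); (3, -15/2) → (3, -9/2); (2, 15/2) → (2, 19/2); (3, 0) → (3, 3)

image vertices: (0, 15/2), (3, -9/2), (2, 19/2), (3, 3)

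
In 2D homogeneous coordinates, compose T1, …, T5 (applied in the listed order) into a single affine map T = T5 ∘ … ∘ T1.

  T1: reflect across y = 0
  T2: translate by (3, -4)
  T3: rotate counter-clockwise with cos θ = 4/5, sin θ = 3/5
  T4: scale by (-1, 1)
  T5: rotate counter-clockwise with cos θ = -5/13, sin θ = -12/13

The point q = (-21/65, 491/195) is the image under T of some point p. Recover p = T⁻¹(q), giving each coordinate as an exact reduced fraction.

p = (-2, -5/3)

T1 = [1 0 0; 0 -1 0; 0 0 1]
T2·T1 = [1 0 3; 0 -1 -4; 0 0 1]
T3·…·T1 = [4/5 3/5 24/5; 3/5 -4/5 -7/5; 0 0 1]
T4·…·T1 = [-4/5 -3/5 -24/5; 3/5 -4/5 -7/5; 0 0 1]
T5·…·T1 = [56/65 -33/65 36/65; 33/65 56/65 323/65; 0 0 1]
det M = 1; M⁻¹ = [56/65 33/65 -3; -33/65 56/65 -4; 0 0 1]
M⁻¹ · (-21/65, 491/195)ᵀ = (-2, -5/3)ᵀ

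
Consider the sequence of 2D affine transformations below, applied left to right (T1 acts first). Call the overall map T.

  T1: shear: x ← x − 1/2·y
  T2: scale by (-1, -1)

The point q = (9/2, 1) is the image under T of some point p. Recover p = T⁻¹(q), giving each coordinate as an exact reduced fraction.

T1 = [1 -1/2 0; 0 1 0; 0 0 1]
T2·T1 = [-1 1/2 0; 0 -1 0; 0 0 1]
det M = 1; M⁻¹ = [-1 -1/2 0; 0 -1 0; 0 0 1]
M⁻¹ · (9/2, 1)ᵀ = (-5, -1)ᵀ

p = (-5, -1)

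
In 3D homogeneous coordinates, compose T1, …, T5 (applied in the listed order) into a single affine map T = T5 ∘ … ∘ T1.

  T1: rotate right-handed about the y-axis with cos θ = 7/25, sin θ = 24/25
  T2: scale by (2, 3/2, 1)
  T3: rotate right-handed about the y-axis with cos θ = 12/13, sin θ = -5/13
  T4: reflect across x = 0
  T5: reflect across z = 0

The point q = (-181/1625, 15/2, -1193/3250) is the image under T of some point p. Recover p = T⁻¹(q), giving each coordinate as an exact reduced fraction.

p = (-1/4, 5, 1/5)

T1 = [7/25 0 24/25 0; 0 1 0 0; -24/25 0 7/25 0; 0 0 0 1]
T2·T1 = [14/25 0 48/25 0; 0 3/2 0 0; -24/25 0 7/25 0; 0 0 0 1]
T3·…·T1 = [288/325 0 541/325 0; 0 3/2 0 0; -218/325 0 324/325 0; 0 0 0 1]
T4·…·T1 = [-288/325 0 -541/325 0; 0 3/2 0 0; -218/325 0 324/325 0; 0 0 0 1]
T5·…·T1 = [-288/325 0 -541/325 0; 0 3/2 0 0; 218/325 0 -324/325 0; 0 0 0 1]
det M = 3; M⁻¹ = [-162/325 0 541/650 0; 0 2/3 0 0; -109/325 0 -144/325 0; 0 0 0 1]
M⁻¹ · (-181/1625, 15/2, -1193/3250)ᵀ = (-1/4, 5, 1/5)ᵀ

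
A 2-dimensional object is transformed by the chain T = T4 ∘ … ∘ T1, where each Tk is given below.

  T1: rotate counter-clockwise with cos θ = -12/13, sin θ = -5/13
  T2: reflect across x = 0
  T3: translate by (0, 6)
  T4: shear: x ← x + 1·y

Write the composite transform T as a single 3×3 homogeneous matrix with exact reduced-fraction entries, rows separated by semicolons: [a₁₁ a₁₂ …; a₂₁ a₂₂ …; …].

T = [7/13 -17/13 6; -5/13 -12/13 6; 0 0 1]

T1 = [-12/13 5/13 0; -5/13 -12/13 0; 0 0 1]
T2·T1 = [12/13 -5/13 0; -5/13 -12/13 0; 0 0 1]
T3·…·T1 = [12/13 -5/13 0; -5/13 -12/13 6; 0 0 1]
T4·…·T1 = [7/13 -17/13 6; -5/13 -12/13 6; 0 0 1]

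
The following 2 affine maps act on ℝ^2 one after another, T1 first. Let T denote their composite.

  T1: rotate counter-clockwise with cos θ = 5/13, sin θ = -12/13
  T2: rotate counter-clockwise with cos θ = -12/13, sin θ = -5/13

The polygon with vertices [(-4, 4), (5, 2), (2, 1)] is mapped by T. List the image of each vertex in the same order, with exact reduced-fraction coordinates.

T1 rotate counter-clockwise with cos θ = 5/13, sin θ = -12/13: (-4, 4) → (28/13, 68/13); (5, 2) → (49/13, -50/13); (2, 1) → (22/13, -19/13)
T2 rotate counter-clockwise with cos θ = -12/13, sin θ = -5/13: (28/13, 68/13) → (4/169, -956/169); (49/13, -50/13) → (-838/169, 355/169); (22/13, -19/13) → (-359/169, 118/169)

image vertices: (4/169, -956/169), (-838/169, 355/169), (-359/169, 118/169)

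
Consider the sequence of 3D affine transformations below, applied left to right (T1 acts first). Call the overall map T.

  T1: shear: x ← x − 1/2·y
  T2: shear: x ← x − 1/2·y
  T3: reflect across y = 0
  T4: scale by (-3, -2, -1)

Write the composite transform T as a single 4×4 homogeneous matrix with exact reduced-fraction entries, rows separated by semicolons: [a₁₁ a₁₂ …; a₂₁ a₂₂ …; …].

T = [-3 3 0 0; 0 2 0 0; 0 0 -1 0; 0 0 0 1]

T1 = [1 -1/2 0 0; 0 1 0 0; 0 0 1 0; 0 0 0 1]
T2·T1 = [1 -1 0 0; 0 1 0 0; 0 0 1 0; 0 0 0 1]
T3·…·T1 = [1 -1 0 0; 0 -1 0 0; 0 0 1 0; 0 0 0 1]
T4·…·T1 = [-3 3 0 0; 0 2 0 0; 0 0 -1 0; 0 0 0 1]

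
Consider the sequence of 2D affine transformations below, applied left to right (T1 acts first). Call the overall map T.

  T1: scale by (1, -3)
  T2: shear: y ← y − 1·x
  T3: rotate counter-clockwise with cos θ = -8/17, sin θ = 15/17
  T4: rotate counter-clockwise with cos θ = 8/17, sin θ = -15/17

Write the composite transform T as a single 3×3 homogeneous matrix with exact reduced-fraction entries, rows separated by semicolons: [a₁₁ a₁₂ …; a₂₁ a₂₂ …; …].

T = [401/289 720/289 0; 79/289 -483/289 0; 0 0 1]

T1 = [1 0 0; 0 -3 0; 0 0 1]
T2·T1 = [1 0 0; -1 -3 0; 0 0 1]
T3·…·T1 = [7/17 45/17 0; 23/17 24/17 0; 0 0 1]
T4·…·T1 = [401/289 720/289 0; 79/289 -483/289 0; 0 0 1]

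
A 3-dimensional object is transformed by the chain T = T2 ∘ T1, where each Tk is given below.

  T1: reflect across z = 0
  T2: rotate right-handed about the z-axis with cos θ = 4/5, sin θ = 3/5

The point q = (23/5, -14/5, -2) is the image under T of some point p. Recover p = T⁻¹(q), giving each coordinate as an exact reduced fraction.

T1 = [1 0 0 0; 0 1 0 0; 0 0 -1 0; 0 0 0 1]
T2·T1 = [4/5 -3/5 0 0; 3/5 4/5 0 0; 0 0 -1 0; 0 0 0 1]
det M = -1; M⁻¹ = [4/5 3/5 0 0; -3/5 4/5 0 0; 0 0 -1 0; 0 0 0 1]
M⁻¹ · (23/5, -14/5, -2)ᵀ = (2, -5, 2)ᵀ

p = (2, -5, 2)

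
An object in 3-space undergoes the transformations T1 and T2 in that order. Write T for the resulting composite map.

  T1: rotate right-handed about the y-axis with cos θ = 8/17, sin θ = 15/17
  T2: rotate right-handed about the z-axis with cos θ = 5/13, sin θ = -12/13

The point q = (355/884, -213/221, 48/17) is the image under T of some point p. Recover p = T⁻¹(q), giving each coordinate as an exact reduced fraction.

p = (-2, 0, 9/4)

T1 = [8/17 0 15/17 0; 0 1 0 0; -15/17 0 8/17 0; 0 0 0 1]
T2·T1 = [40/221 12/13 75/221 0; -96/221 5/13 -180/221 0; -15/17 0 8/17 0; 0 0 0 1]
det M = 1; M⁻¹ = [40/221 -96/221 -15/17 0; 12/13 5/13 0 0; 75/221 -180/221 8/17 0; 0 0 0 1]
M⁻¹ · (355/884, -213/221, 48/17)ᵀ = (-2, 0, 9/4)ᵀ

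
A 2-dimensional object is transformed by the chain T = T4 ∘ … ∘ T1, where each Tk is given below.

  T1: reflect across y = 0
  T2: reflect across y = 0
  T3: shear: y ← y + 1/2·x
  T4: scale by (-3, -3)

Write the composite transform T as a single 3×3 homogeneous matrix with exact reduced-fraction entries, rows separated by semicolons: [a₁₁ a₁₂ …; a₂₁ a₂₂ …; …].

T = [-3 0 0; -3/2 -3 0; 0 0 1]

T1 = [1 0 0; 0 -1 0; 0 0 1]
T2·T1 = [1 0 0; 0 1 0; 0 0 1]
T3·…·T1 = [1 0 0; 1/2 1 0; 0 0 1]
T4·…·T1 = [-3 0 0; -3/2 -3 0; 0 0 1]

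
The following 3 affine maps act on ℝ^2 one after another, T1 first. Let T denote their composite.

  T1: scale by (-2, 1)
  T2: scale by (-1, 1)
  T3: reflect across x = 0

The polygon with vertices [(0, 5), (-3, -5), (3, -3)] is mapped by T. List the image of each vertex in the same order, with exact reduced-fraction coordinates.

image vertices: (0, 5), (6, -5), (-6, -3)

T1 scale by (-2, 1): (0, 5) → (0, 5); (-3, -5) → (6, -5); (3, -3) → (-6, -3)
T2 scale by (-1, 1): (0, 5) → (0, 5); (6, -5) → (-6, -5); (-6, -3) → (6, -3)
T3 reflect across x = 0: (0, 5) → (0, 5); (-6, -5) → (6, -5); (6, -3) → (-6, -3)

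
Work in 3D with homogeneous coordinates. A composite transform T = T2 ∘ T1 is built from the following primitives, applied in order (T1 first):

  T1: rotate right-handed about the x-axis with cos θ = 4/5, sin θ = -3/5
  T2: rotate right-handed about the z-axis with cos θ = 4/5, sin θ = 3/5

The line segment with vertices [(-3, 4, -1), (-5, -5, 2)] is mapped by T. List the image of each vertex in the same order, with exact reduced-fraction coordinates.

image vertices: (-99/25, 7/25, -16/5), (-58/25, -131/25, 23/5)

T1 rotate right-handed about the x-axis with cos θ = 4/5, sin θ = -3/5: (-3, 4, -1) → (-3, 13/5, -16/5); (-5, -5, 2) → (-5, -14/5, 23/5)
T2 rotate right-handed about the z-axis with cos θ = 4/5, sin θ = 3/5: (-3, 13/5, -16/5) → (-99/25, 7/25, -16/5); (-5, -14/5, 23/5) → (-58/25, -131/25, 23/5)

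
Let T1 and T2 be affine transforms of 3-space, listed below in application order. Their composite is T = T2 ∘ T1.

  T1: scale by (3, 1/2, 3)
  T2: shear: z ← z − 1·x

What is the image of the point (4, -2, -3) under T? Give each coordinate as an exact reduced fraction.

T(p) = (12, -1, -21)

T1 scale by (3, 1/2, 3): (4, -2, -3) → (12, -1, -9)
T2 shear: z ← z − 1·x: (12, -1, -9) → (12, -1, -21)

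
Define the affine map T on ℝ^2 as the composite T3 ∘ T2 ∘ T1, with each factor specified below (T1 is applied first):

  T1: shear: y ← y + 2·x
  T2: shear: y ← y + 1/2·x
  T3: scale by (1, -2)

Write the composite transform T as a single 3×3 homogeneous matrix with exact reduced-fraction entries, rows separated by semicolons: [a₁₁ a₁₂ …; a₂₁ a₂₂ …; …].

T = [1 0 0; -5 -2 0; 0 0 1]

T1 = [1 0 0; 2 1 0; 0 0 1]
T2·T1 = [1 0 0; 5/2 1 0; 0 0 1]
T3·…·T1 = [1 0 0; -5 -2 0; 0 0 1]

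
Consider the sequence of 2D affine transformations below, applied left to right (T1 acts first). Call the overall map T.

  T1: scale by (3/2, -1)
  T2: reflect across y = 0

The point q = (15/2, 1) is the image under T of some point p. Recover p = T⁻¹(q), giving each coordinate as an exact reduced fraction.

p = (5, 1)

T1 = [3/2 0 0; 0 -1 0; 0 0 1]
T2·T1 = [3/2 0 0; 0 1 0; 0 0 1]
det M = 3/2; M⁻¹ = [2/3 0 0; 0 1 0; 0 0 1]
M⁻¹ · (15/2, 1)ᵀ = (5, 1)ᵀ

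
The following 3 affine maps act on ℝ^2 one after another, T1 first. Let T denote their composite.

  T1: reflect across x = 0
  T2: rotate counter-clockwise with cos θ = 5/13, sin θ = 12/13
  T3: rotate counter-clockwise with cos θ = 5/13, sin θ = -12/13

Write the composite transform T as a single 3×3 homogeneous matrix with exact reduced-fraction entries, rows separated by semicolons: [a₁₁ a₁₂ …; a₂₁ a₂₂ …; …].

T = [-1 0 0; 0 1 0; 0 0 1]

T1 = [-1 0 0; 0 1 0; 0 0 1]
T2·T1 = [-5/13 -12/13 0; -12/13 5/13 0; 0 0 1]
T3·…·T1 = [-1 0 0; 0 1 0; 0 0 1]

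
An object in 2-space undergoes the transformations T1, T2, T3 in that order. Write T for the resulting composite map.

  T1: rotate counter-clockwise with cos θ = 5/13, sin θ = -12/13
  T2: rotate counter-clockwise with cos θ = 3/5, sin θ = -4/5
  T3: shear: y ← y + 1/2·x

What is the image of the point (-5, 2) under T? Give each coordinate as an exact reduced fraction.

T1 rotate counter-clockwise with cos θ = 5/13, sin θ = -12/13: (-5, 2) → (-1/13, 70/13)
T2 rotate counter-clockwise with cos θ = 3/5, sin θ = -4/5: (-1/13, 70/13) → (277/65, 214/65)
T3 shear: y ← y + 1/2·x: (277/65, 214/65) → (277/65, 141/26)

T(p) = (277/65, 141/26)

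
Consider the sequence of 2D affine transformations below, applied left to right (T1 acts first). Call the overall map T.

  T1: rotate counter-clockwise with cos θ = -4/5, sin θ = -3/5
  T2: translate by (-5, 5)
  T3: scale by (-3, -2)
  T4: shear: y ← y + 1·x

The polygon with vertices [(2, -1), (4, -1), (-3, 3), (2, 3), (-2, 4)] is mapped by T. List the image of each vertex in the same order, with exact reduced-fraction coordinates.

T1 rotate counter-clockwise with cos θ = -4/5, sin θ = -3/5: (2, -1) → (-11/5, -2/5); (4, -1) → (-19/5, -8/5); (-3, 3) → (21/5, -3/5); (2, 3) → (1/5, -18/5); (-2, 4) → (4, -2)
T2 translate by (-5, 5): (-11/5, -2/5) → (-36/5, 23/5); (-19/5, -8/5) → (-44/5, 17/5); (21/5, -3/5) → (-4/5, 22/5); (1/5, -18/5) → (-24/5, 7/5); (4, -2) → (-1, 3)
T3 scale by (-3, -2): (-36/5, 23/5) → (108/5, -46/5); (-44/5, 17/5) → (132/5, -34/5); (-4/5, 22/5) → (12/5, -44/5); (-24/5, 7/5) → (72/5, -14/5); (-1, 3) → (3, -6)
T4 shear: y ← y + 1·x: (108/5, -46/5) → (108/5, 62/5); (132/5, -34/5) → (132/5, 98/5); (12/5, -44/5) → (12/5, -32/5); (72/5, -14/5) → (72/5, 58/5); (3, -6) → (3, -3)

image vertices: (108/5, 62/5), (132/5, 98/5), (12/5, -32/5), (72/5, 58/5), (3, -3)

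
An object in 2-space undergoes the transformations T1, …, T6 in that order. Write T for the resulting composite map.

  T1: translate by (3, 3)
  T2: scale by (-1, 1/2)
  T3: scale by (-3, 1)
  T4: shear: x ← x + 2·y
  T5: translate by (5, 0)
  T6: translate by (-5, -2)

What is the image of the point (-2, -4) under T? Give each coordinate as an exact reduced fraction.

T(p) = (2, -5/2)

T1 translate by (3, 3): (-2, -4) → (1, -1)
T2 scale by (-1, 1/2): (1, -1) → (-1, -1/2)
T3 scale by (-3, 1): (-1, -1/2) → (3, -1/2)
T4 shear: x ← x + 2·y: (3, -1/2) → (2, -1/2)
T5 translate by (5, 0): (2, -1/2) → (7, -1/2)
T6 translate by (-5, -2): (7, -1/2) → (2, -5/2)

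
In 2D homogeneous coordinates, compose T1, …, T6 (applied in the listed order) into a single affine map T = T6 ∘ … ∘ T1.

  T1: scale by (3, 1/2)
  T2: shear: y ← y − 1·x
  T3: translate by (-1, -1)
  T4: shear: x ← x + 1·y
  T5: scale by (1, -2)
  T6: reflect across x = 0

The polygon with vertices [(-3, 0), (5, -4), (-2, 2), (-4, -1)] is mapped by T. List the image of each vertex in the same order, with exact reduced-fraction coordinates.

image vertices: (2, -16), (4, 36), (1, -12), (5/2, -21)

T1 scale by (3, 1/2): (-3, 0) → (-9, 0); (5, -4) → (15, -2); (-2, 2) → (-6, 1); (-4, -1) → (-12, -1/2)
T2 shear: y ← y − 1·x: (-9, 0) → (-9, 9); (15, -2) → (15, -17); (-6, 1) → (-6, 7); (-12, -1/2) → (-12, 23/2)
T3 translate by (-1, -1): (-9, 9) → (-10, 8); (15, -17) → (14, -18); (-6, 7) → (-7, 6); (-12, 23/2) → (-13, 21/2)
T4 shear: x ← x + 1·y: (-10, 8) → (-2, 8); (14, -18) → (-4, -18); (-7, 6) → (-1, 6); (-13, 21/2) → (-5/2, 21/2)
T5 scale by (1, -2): (-2, 8) → (-2, -16); (-4, -18) → (-4, 36); (-1, 6) → (-1, -12); (-5/2, 21/2) → (-5/2, -21)
T6 reflect across x = 0: (-2, -16) → (2, -16); (-4, 36) → (4, 36); (-1, -12) → (1, -12); (-5/2, -21) → (5/2, -21)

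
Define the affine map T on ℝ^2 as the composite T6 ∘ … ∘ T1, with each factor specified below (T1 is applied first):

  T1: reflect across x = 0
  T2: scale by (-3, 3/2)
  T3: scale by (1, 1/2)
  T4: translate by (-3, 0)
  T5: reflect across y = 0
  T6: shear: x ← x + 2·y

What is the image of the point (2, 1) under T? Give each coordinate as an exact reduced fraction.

T(p) = (3/2, -3/4)

T1 reflect across x = 0: (2, 1) → (-2, 1)
T2 scale by (-3, 3/2): (-2, 1) → (6, 3/2)
T3 scale by (1, 1/2): (6, 3/2) → (6, 3/4)
T4 translate by (-3, 0): (6, 3/4) → (3, 3/4)
T5 reflect across y = 0: (3, 3/4) → (3, -3/4)
T6 shear: x ← x + 2·y: (3, -3/4) → (3/2, -3/4)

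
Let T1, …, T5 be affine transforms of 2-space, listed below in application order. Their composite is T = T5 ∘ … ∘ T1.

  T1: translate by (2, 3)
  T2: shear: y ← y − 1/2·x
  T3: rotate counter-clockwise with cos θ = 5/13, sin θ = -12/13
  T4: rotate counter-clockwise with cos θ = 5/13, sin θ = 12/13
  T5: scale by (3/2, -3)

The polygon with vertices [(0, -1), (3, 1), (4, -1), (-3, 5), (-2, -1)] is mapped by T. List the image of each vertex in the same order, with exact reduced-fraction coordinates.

T1 translate by (2, 3): (0, -1) → (2, 2); (3, 1) → (5, 4); (4, -1) → (6, 2); (-3, 5) → (-1, 8); (-2, -1) → (0, 2)
T2 shear: y ← y − 1/2·x: (2, 2) → (2, 1); (5, 4) → (5, 3/2); (6, 2) → (6, -1); (-1, 8) → (-1, 17/2); (0, 2) → (0, 2)
T3 rotate counter-clockwise with cos θ = 5/13, sin θ = -12/13: (2, 1) → (22/13, -19/13); (5, 3/2) → (43/13, -105/26); (6, -1) → (18/13, -77/13); (-1, 17/2) → (97/13, 109/26); (0, 2) → (24/13, 10/13)
T4 rotate counter-clockwise with cos θ = 5/13, sin θ = 12/13: (22/13, -19/13) → (2, 1); (43/13, -105/26) → (5, 3/2); (18/13, -77/13) → (6, -1); (97/13, 109/26) → (-1, 17/2); (24/13, 10/13) → (0, 2)
T5 scale by (3/2, -3): (2, 1) → (3, -3); (5, 3/2) → (15/2, -9/2); (6, -1) → (9, 3); (-1, 17/2) → (-3/2, -51/2); (0, 2) → (0, -6)

image vertices: (3, -3), (15/2, -9/2), (9, 3), (-3/2, -51/2), (0, -6)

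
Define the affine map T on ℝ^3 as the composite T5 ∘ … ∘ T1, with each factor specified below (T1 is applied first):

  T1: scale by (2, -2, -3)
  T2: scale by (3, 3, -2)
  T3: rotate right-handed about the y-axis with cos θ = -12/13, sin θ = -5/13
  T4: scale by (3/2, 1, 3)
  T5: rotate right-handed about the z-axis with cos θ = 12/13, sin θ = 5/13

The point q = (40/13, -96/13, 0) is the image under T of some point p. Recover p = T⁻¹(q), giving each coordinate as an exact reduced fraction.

p = (0, 4/3, 0)

T1 = [2 0 0 0; 0 -2 0 0; 0 0 -3 0; 0 0 0 1]
T2·T1 = [6 0 0 0; 0 -6 0 0; 0 0 6 0; 0 0 0 1]
T3·…·T1 = [-72/13 0 -30/13 0; 0 -6 0 0; 30/13 0 -72/13 0; 0 0 0 1]
T4·…·T1 = [-108/13 0 -45/13 0; 0 -6 0 0; 90/13 0 -216/13 0; 0 0 0 1]
T5·…·T1 = [-1296/169 30/13 -540/169 0; -540/169 -72/13 -225/169 0; 90/13 0 -216/13 0; 0 0 0 1]
det M = -972; M⁻¹ = [-16/169 -20/507 5/234 0; 5/78 -2/13 0 0; -20/507 -25/1521 -2/39 0; 0 0 0 1]
M⁻¹ · (40/13, -96/13, 0)ᵀ = (0, 4/3, 0)ᵀ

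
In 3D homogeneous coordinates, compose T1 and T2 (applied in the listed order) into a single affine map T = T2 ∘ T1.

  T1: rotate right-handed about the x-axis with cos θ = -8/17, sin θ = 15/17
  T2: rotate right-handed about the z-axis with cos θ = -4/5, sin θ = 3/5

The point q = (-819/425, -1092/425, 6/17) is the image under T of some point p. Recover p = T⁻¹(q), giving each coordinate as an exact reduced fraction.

T1 = [1 0 0 0; 0 -8/17 -15/17 0; 0 15/17 -8/17 0; 0 0 0 1]
T2·T1 = [-4/5 24/85 9/17 0; 3/5 32/85 12/17 0; 0 15/17 -8/17 0; 0 0 0 1]
det M = 1; M⁻¹ = [-4/5 3/5 0 0; 24/85 32/85 15/17 0; 9/17 12/17 -8/17 0; 0 0 0 1]
M⁻¹ · (-819/425, -1092/425, 6/17)ᵀ = (0, -6/5, -3)ᵀ

p = (0, -6/5, -3)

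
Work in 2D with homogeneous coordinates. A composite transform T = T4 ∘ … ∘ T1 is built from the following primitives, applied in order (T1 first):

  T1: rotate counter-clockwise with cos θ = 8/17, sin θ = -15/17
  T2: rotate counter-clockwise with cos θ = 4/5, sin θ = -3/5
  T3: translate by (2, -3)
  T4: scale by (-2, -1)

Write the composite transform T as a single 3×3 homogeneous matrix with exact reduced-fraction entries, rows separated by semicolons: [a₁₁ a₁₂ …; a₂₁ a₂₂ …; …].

T = [26/85 -168/85 -4; 84/85 13/85 3; 0 0 1]

T1 = [8/17 15/17 0; -15/17 8/17 0; 0 0 1]
T2·T1 = [-13/85 84/85 0; -84/85 -13/85 0; 0 0 1]
T3·…·T1 = [-13/85 84/85 2; -84/85 -13/85 -3; 0 0 1]
T4·…·T1 = [26/85 -168/85 -4; 84/85 13/85 3; 0 0 1]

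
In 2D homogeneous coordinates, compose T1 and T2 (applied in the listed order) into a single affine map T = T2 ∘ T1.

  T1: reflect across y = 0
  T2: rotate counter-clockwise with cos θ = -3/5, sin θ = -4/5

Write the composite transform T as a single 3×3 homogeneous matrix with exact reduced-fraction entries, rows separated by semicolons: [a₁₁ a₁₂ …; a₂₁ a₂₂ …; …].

T = [-3/5 -4/5 0; -4/5 3/5 0; 0 0 1]

T1 = [1 0 0; 0 -1 0; 0 0 1]
T2·T1 = [-3/5 -4/5 0; -4/5 3/5 0; 0 0 1]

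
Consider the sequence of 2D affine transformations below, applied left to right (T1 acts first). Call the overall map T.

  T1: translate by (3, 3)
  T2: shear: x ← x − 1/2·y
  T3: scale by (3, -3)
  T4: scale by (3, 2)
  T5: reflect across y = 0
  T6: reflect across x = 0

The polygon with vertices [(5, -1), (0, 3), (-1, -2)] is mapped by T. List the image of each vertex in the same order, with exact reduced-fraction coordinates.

image vertices: (-63, 12), (0, 36), (-27/2, 6)

T1 translate by (3, 3): (5, -1) → (8, 2); (0, 3) → (3, 6); (-1, -2) → (2, 1)
T2 shear: x ← x − 1/2·y: (8, 2) → (7, 2); (3, 6) → (0, 6); (2, 1) → (3/2, 1)
T3 scale by (3, -3): (7, 2) → (21, -6); (0, 6) → (0, -18); (3/2, 1) → (9/2, -3)
T4 scale by (3, 2): (21, -6) → (63, -12); (0, -18) → (0, -36); (9/2, -3) → (27/2, -6)
T5 reflect across y = 0: (63, -12) → (63, 12); (0, -36) → (0, 36); (27/2, -6) → (27/2, 6)
T6 reflect across x = 0: (63, 12) → (-63, 12); (0, 36) → (0, 36); (27/2, 6) → (-27/2, 6)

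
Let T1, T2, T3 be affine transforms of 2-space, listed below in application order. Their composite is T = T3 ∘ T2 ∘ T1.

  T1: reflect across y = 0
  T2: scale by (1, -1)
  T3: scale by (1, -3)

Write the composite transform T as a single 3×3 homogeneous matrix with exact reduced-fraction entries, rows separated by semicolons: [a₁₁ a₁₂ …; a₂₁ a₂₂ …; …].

T = [1 0 0; 0 -3 0; 0 0 1]

T1 = [1 0 0; 0 -1 0; 0 0 1]
T2·T1 = [1 0 0; 0 1 0; 0 0 1]
T3·…·T1 = [1 0 0; 0 -3 0; 0 0 1]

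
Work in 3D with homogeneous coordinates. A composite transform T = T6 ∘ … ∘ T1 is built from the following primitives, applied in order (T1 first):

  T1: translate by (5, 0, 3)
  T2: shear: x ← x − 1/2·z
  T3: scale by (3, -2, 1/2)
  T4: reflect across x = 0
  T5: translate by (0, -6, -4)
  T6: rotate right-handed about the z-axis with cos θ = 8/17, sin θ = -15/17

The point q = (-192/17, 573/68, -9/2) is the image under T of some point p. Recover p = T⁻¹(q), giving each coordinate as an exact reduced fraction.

p = (-5/4, 0, -4)

T1 = [1 0 0 5; 0 1 0 0; 0 0 1 3; 0 0 0 1]
T2·T1 = [1 0 -1/2 7/2; 0 1 0 0; 0 0 1 3; 0 0 0 1]
T3·…·T1 = [3 0 -3/2 21/2; 0 -2 0 0; 0 0 1/2 3/2; 0 0 0 1]
T4·…·T1 = [-3 0 3/2 -21/2; 0 -2 0 0; 0 0 1/2 3/2; 0 0 0 1]
T5·…·T1 = [-3 0 3/2 -21/2; 0 -2 0 -6; 0 0 1/2 -5/2; 0 0 0 1]
T6·…·T1 = [-24/17 -30/17 12/17 -174/17; 45/17 -16/17 -45/34 219/34; 0 0 1/2 -5/2; 0 0 0 1]
det M = 3; M⁻¹ = [-8/51 5/17 1 -1; -15/34 -4/17 0 -3; 0 0 2 5; 0 0 0 1]
M⁻¹ · (-192/17, 573/68, -9/2)ᵀ = (-5/4, 0, -4)ᵀ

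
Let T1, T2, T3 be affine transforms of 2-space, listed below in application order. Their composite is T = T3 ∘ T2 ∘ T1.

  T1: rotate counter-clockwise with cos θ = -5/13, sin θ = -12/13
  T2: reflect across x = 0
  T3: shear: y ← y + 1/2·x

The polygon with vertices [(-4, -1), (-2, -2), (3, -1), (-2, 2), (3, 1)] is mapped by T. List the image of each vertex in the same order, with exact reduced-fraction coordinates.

image vertices: (-8/13, 49/13), (14/13, 41/13), (27/13, -35/26), (-34/13, -3/13), (3/13, -79/26)

T1 rotate counter-clockwise with cos θ = -5/13, sin θ = -12/13: (-4, -1) → (8/13, 53/13); (-2, -2) → (-14/13, 34/13); (3, -1) → (-27/13, -31/13); (-2, 2) → (34/13, 14/13); (3, 1) → (-3/13, -41/13)
T2 reflect across x = 0: (8/13, 53/13) → (-8/13, 53/13); (-14/13, 34/13) → (14/13, 34/13); (-27/13, -31/13) → (27/13, -31/13); (34/13, 14/13) → (-34/13, 14/13); (-3/13, -41/13) → (3/13, -41/13)
T3 shear: y ← y + 1/2·x: (-8/13, 53/13) → (-8/13, 49/13); (14/13, 34/13) → (14/13, 41/13); (27/13, -31/13) → (27/13, -35/26); (-34/13, 14/13) → (-34/13, -3/13); (3/13, -41/13) → (3/13, -79/26)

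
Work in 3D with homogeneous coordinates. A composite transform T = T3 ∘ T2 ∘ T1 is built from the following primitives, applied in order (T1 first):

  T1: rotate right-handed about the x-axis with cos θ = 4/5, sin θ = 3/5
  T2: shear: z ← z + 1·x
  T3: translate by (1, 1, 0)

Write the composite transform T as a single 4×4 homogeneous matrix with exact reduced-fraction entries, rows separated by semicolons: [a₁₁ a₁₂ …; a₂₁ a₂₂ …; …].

T1 = [1 0 0 0; 0 4/5 -3/5 0; 0 3/5 4/5 0; 0 0 0 1]
T2·T1 = [1 0 0 0; 0 4/5 -3/5 0; 1 3/5 4/5 0; 0 0 0 1]
T3·…·T1 = [1 0 0 1; 0 4/5 -3/5 1; 1 3/5 4/5 0; 0 0 0 1]

T = [1 0 0 1; 0 4/5 -3/5 1; 1 3/5 4/5 0; 0 0 0 1]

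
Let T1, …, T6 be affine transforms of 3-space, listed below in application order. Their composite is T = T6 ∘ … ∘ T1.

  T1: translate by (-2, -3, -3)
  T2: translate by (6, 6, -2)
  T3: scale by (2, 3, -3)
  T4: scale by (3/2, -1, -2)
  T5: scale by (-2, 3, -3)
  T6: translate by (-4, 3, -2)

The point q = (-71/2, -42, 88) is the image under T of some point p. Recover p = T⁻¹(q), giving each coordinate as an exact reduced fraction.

T1 = [1 0 0 -2; 0 1 0 -3; 0 0 1 -3; 0 0 0 1]
T2·T1 = [1 0 0 4; 0 1 0 3; 0 0 1 -5; 0 0 0 1]
T3·…·T1 = [2 0 0 8; 0 3 0 9; 0 0 -3 15; 0 0 0 1]
T4·…·T1 = [3 0 0 12; 0 -3 0 -9; 0 0 6 -30; 0 0 0 1]
T5·…·T1 = [-6 0 0 -24; 0 -9 0 -27; 0 0 -18 90; 0 0 0 1]
T6·…·T1 = [-6 0 0 -28; 0 -9 0 -24; 0 0 -18 88; 0 0 0 1]
det M = -972; M⁻¹ = [-1/6 0 0 -14/3; 0 -1/9 0 -8/3; 0 0 -1/18 44/9; 0 0 0 1]
M⁻¹ · (-71/2, -42, 88)ᵀ = (5/4, 2, 0)ᵀ

p = (5/4, 2, 0)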